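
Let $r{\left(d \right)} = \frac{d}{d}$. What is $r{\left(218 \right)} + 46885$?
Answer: $46886$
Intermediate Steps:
$r{\left(d \right)} = 1$
$r{\left(218 \right)} + 46885 = 1 + 46885 = 46886$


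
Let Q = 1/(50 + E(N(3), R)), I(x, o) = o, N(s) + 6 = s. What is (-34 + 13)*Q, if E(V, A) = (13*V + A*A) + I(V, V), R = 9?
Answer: -21/89 ≈ -0.23595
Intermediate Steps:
N(s) = -6 + s
E(V, A) = A² + 14*V (E(V, A) = (13*V + A*A) + V = (13*V + A²) + V = (A² + 13*V) + V = A² + 14*V)
Q = 1/89 (Q = 1/(50 + (9² + 14*(-6 + 3))) = 1/(50 + (81 + 14*(-3))) = 1/(50 + (81 - 42)) = 1/(50 + 39) = 1/89 ≈ 0.011236)
(-34 + 13)*Q = (-34 + 13)*(1/89) = -21*1/89 = -21/89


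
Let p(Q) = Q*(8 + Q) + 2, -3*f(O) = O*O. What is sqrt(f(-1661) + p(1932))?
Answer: 5*sqrt(1018239)/3 ≈ 1681.8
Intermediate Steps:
f(O) = -O**2/3 (f(O) = -O*O/3 = -O**2/3)
p(Q) = 2 + Q*(8 + Q)
sqrt(f(-1661) + p(1932)) = sqrt(-1/3*(-1661)**2 + (2 + 1932**2 + 8*1932)) = sqrt(-1/3*2758921 + (2 + 3732624 + 15456)) = sqrt(-2758921/3 + 3748082) = sqrt(8485325/3) = 5*sqrt(1018239)/3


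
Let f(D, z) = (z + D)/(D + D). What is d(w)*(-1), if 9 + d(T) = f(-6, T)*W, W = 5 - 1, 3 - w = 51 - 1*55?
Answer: 28/3 ≈ 9.3333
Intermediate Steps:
f(D, z) = (D + z)/(2*D) (f(D, z) = (D + z)/((2*D)) = (D + z)*(1/(2*D)) = (D + z)/(2*D))
w = 7 (w = 3 - (51 - 1*55) = 3 - (51 - 55) = 3 - 1*(-4) = 3 + 4 = 7)
W = 4
d(T) = -7 - T/3 (d(T) = -9 + ((½)*(-6 + T)/(-6))*4 = -9 + ((½)*(-⅙)*(-6 + T))*4 = -9 + (½ - T/12)*4 = -9 + (2 - T/3) = -7 - T/3)
d(w)*(-1) = (-7 - ⅓*7)*(-1) = (-7 - 7/3)*(-1) = -28/3*(-1) = 28/3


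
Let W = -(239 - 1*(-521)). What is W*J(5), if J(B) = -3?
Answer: 2280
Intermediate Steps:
W = -760 (W = -(239 + 521) = -1*760 = -760)
W*J(5) = -760*(-3) = 2280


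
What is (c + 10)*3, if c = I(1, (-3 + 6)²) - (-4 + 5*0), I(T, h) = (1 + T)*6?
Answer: 78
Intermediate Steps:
I(T, h) = 6 + 6*T
c = 16 (c = (6 + 6*1) - (-4 + 5*0) = (6 + 6) - (-4 + 0) = 12 - 1*(-4) = 12 + 4 = 16)
(c + 10)*3 = (16 + 10)*3 = 26*3 = 78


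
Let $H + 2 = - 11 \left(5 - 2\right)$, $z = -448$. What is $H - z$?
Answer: $413$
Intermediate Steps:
$H = -35$ ($H = -2 - 11 \left(5 - 2\right) = -2 - 33 = -35$)
$H - z = -35 - -448 = -35 + 448 = 413$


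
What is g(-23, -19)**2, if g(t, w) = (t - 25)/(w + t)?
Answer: 64/49 ≈ 1.3061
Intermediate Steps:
g(t, w) = (-25 + t)/(t + w)
g(-23, -19)**2 = ((-25 - 23)/(-23 - 19))**2 = (-48/(-42))**2 = (-1/42*(-48))**2 = (8/7)**2 = 64/49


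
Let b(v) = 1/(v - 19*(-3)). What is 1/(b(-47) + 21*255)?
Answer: 10/53551 ≈ 0.00018674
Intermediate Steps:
b(v) = 1/(57 + v) (b(v) = 1/(v + 57) = 1/(57 + v))
1/(b(-47) + 21*255) = 1/(1/(57 - 47) + 21*255) = 1/(1/10 + 5355) = 1/(53551/10) = 10/53551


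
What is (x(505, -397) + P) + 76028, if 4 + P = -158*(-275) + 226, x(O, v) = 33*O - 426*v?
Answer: 305487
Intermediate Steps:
x(O, v) = -426*v + 33*O
P = 43672 (P = -4 + (-158*(-275) + 226) = -4 + (43450 + 226) = -4 + 43676 = 43672)
(x(505, -397) + P) + 76028 = ((-426*(-397) + 33*505) + 43672) + 76028 = ((169122 + 16665) + 43672) + 76028 = (185787 + 43672) + 76028 = 229459 + 76028 = 305487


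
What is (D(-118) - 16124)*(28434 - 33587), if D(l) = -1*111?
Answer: 83658955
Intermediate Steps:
D(l) = -111
(D(-118) - 16124)*(28434 - 33587) = (-111 - 16124)*(28434 - 33587) = -16235*(-5153) = 83658955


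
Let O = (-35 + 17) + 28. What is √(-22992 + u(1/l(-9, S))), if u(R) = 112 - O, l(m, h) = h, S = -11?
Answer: I*√22890 ≈ 151.29*I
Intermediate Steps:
O = 10 (O = -18 + 28 = 10)
u(R) = 102 (u(R) = 112 - 1*10 = 112 - 10 = 102)
√(-22992 + u(1/l(-9, S))) = √(-22992 + 102) = √(-22890) = I*√22890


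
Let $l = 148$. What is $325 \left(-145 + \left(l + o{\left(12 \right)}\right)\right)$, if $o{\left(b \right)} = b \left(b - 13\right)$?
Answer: $-2925$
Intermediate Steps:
$o{\left(b \right)} = b \left(-13 + b\right)$
$325 \left(-145 + \left(l + o{\left(12 \right)}\right)\right) = 325 \left(-145 + \left(148 + 12 \left(-13 + 12\right)\right)\right) = 325 \left(-145 + \left(148 + 12 \left(-1\right)\right)\right) = 325 \left(-145 + \left(148 - 12\right)\right) = 325 \left(-145 + 136\right) = 325 \left(-9\right) = -2925$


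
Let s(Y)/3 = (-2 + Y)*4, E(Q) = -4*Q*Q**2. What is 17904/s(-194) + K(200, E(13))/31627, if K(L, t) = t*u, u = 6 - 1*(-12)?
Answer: -19547887/1549723 ≈ -12.614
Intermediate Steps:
u = 18 (u = 6 + 12 = 18)
E(Q) = -4*Q**3
K(L, t) = 18*t (K(L, t) = t*18 = 18*t)
s(Y) = -24 + 12*Y (s(Y) = 3*((-2 + Y)*4) = 3*(-8 + 4*Y) = -24 + 12*Y)
17904/s(-194) + K(200, E(13))/31627 = 17904/(-24 + 12*(-194)) + (18*(-4*13**3))/31627 = 17904/(-24 - 2328) + (18*(-4*2197))*(1/31627) = 17904/(-2352) + (18*(-8788))*(1/31627) = 17904*(-1/2352) - 158184*1/31627 = -373/49 - 158184/31627 = -19547887/1549723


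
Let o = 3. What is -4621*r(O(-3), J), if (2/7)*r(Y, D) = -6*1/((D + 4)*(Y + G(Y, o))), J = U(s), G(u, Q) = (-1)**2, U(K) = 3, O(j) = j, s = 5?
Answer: -13863/2 ≈ -6931.5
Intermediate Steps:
G(u, Q) = 1
J = 3
r(Y, D) = -21/((1 + Y)*(4 + D)) (r(Y, D) = 7*(-6*1/((D + 4)*(Y + 1)))/2 = 7*(-6*1/((1 + Y)*(4 + D)))/2 = 7*(-6/((1 + Y)*(4 + D)))/2 = -21/((1 + Y)*(4 + D)))
-4621*r(O(-3), J) = -(-97041)/(4 + 3 + 4*(-3) + 3*(-3)) = -(-97041)/(4 + 3 - 12 - 9) = -(-97041)/(-14) = -(-97041)*(-1)/14 = -4621*3/2 = -13863/2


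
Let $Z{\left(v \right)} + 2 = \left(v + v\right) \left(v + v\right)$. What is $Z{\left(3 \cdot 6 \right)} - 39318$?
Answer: $-38024$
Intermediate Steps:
$Z{\left(v \right)} = -2 + 4 v^{2}$ ($Z{\left(v \right)} = -2 + \left(v + v\right) \left(v + v\right) = -2 + 2 v 2 v = -2 + 4 v^{2}$)
$Z{\left(3 \cdot 6 \right)} - 39318 = \left(-2 + 4 \left(3 \cdot 6\right)^{2}\right) - 39318 = \left(-2 + 4 \cdot 18^{2}\right) - 39318 = \left(-2 + 4 \cdot 324\right) - 39318 = \left(-2 + 1296\right) - 39318 = 1294 - 39318 = -38024$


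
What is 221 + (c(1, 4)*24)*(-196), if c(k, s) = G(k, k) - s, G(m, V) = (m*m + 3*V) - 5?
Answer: 23741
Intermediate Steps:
G(m, V) = -5 + m² + 3*V (G(m, V) = (m² + 3*V) - 5 = -5 + m² + 3*V)
c(k, s) = -5 + k² - s + 3*k (c(k, s) = (-5 + k² + 3*k) - s = -5 + k² - s + 3*k)
221 + (c(1, 4)*24)*(-196) = 221 + ((-5 + 1² - 1*4 + 3*1)*24)*(-196) = 221 + ((-5 + 1 - 4 + 3)*24)*(-196) = 221 - 5*24*(-196) = 221 - 120*(-196) = 221 + 23520 = 23741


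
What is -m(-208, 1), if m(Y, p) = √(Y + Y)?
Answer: -4*I*√26 ≈ -20.396*I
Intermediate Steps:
m(Y, p) = √2*√Y (m(Y, p) = √(2*Y) = √2*√Y)
-m(-208, 1) = -√2*√(-208) = -√2*4*I*√13 = -4*I*√26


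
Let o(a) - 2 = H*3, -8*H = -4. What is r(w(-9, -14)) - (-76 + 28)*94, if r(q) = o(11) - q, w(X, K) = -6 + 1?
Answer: 9041/2 ≈ 4520.5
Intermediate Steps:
H = ½ (H = -⅛*(-4) = ½ ≈ 0.50000)
w(X, K) = -5
o(a) = 7/2 (o(a) = 2 + (½)*3 = 2 + 3/2 = 7/2)
r(q) = 7/2 - q
r(w(-9, -14)) - (-76 + 28)*94 = (7/2 - 1*(-5)) - (-76 + 28)*94 = (7/2 + 5) - (-48)*94 = 17/2 - 1*(-4512) = 17/2 + 4512 = 9041/2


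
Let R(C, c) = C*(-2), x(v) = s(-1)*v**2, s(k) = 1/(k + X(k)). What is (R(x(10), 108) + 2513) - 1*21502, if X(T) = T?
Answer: -18889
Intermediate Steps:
s(k) = 1/(2*k) (s(k) = 1/(k + k) = 1/(2*k))
x(v) = -v**2/2 (x(v) = ((1/2)/(-1))*v**2 = ((1/2)*(-1))*v**2 = -v**2/2)
R(C, c) = -2*C
(R(x(10), 108) + 2513) - 1*21502 = (-(-1)*10**2 + 2513) - 1*21502 = (-(-1)*100 + 2513) - 21502 = (-2*(-50) + 2513) - 21502 = (100 + 2513) - 21502 = 2613 - 21502 = -18889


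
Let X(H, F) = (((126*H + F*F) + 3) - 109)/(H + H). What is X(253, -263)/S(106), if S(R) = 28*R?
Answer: 100941/1501808 ≈ 0.067213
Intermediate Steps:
X(H, F) = (-106 + F² + 126*H)/(2*H) (X(H, F) = (((126*H + F²) + 3) - 109)/((2*H)) = (((F² + 126*H) + 3) - 109)*(1/(2*H)) = ((3 + F² + 126*H) - 109)*(1/(2*H)) = (-106 + F² + 126*H)*(1/(2*H)) = (-106 + F² + 126*H)/(2*H))
X(253, -263)/S(106) = ((½)*(-106 + (-263)² + 126*253)/253)/((28*106)) = ((½)*(1/253)*(-106 + 69169 + 31878))/2968 = ((½)*(1/253)*100941)*(1/2968) = (100941/506)*(1/2968) = 100941/1501808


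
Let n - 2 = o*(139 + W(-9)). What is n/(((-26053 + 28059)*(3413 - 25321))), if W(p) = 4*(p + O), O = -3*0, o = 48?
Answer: -2473/21973724 ≈ -0.00011254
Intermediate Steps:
O = 0
W(p) = 4*p (W(p) = 4*(p + 0) = 4*p)
n = 4946 (n = 2 + 48*(139 + 4*(-9)) = 2 + 48*(139 - 36) = 2 + 48*103 = 2 + 4944 = 4946)
n/(((-26053 + 28059)*(3413 - 25321))) = 4946/(((-26053 + 28059)*(3413 - 25321))) = 4946/((2006*(-21908))) = 4946/(-43947448) = 4946*(-1/43947448) = -2473/21973724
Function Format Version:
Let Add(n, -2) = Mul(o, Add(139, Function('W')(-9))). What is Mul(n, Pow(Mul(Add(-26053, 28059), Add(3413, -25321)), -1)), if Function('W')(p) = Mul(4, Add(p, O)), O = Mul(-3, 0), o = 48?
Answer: Rational(-2473, 21973724) ≈ -0.00011254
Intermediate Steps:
O = 0
Function('W')(p) = Mul(4, p) (Function('W')(p) = Mul(4, Add(p, 0)) = Mul(4, p))
n = 4946 (n = Add(2, Mul(48, Add(139, Mul(4, -9)))) = Add(2, Mul(48, Add(139, -36))) = Add(2, Mul(48, 103)) = Add(2, 4944) = 4946)
Mul(n, Pow(Mul(Add(-26053, 28059), Add(3413, -25321)), -1)) = Mul(4946, Pow(Mul(Add(-26053, 28059), Add(3413, -25321)), -1)) = Mul(4946, Pow(Mul(2006, -21908), -1)) = Mul(4946, Pow(-43947448, -1)) = Mul(4946, Rational(-1, 43947448)) = Rational(-2473, 21973724)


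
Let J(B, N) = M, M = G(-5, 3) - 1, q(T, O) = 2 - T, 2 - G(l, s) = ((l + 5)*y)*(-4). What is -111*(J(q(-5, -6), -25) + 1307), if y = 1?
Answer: -145188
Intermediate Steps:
G(l, s) = 22 + 4*l (G(l, s) = 2 - (l + 5)*1*(-4) = 2 - (5 + l)*1*(-4) = 2 - (5 + l)*(-4) = 2 - (-20 - 4*l) = 2 + (20 + 4*l) = 22 + 4*l)
M = 1 (M = (22 + 4*(-5)) - 1 = (22 - 20) - 1 = 2 - 1 = 1)
J(B, N) = 1
-111*(J(q(-5, -6), -25) + 1307) = -111*(1 + 1307) = -111*1308 = -145188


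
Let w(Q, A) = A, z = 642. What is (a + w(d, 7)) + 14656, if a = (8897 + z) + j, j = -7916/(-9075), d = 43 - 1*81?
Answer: 219641066/9075 ≈ 24203.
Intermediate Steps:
d = -38 (d = 43 - 81 = -38)
j = 7916/9075 (j = -7916*(-1/9075) = 7916/9075 ≈ 0.87229)
a = 86574341/9075 (a = (8897 + 642) + 7916/9075 = 9539 + 7916/9075 = 86574341/9075 ≈ 9539.9)
(a + w(d, 7)) + 14656 = (86574341/9075 + 7) + 14656 = 86637866/9075 + 14656 = 219641066/9075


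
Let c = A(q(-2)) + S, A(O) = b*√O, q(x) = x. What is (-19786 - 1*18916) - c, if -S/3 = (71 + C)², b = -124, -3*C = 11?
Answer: -75302/3 + 124*I*√2 ≈ -25101.0 + 175.36*I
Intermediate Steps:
C = -11/3 (C = -⅓*11 = -11/3 ≈ -3.6667)
S = -40804/3 (S = -3*(71 - 11/3)² = -3*(202/3)² = -3*40804/9 = -40804/3 ≈ -13601.)
A(O) = -124*√O
c = -40804/3 - 124*I*√2 (c = -124*I*√2 - 40804/3 = -40804/3 - 124*I*√2 ≈ -13601.0 - 175.36*I)
(-19786 - 1*18916) - c = (-19786 - 1*18916) - (-40804/3 - 124*I*√2) = (-19786 - 18916) + (40804/3 + 124*I*√2) = -38702 + (40804/3 + 124*I*√2) = -75302/3 + 124*I*√2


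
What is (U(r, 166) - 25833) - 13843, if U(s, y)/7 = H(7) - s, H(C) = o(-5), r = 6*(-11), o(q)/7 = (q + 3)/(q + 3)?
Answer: -39165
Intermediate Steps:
o(q) = 7 (o(q) = 7*((q + 3)/(q + 3)) = 7*((3 + q)/(3 + q)) = 7*1 = 7)
r = -66
H(C) = 7
U(s, y) = 49 - 7*s (U(s, y) = 7*(7 - s) = 49 - 7*s)
(U(r, 166) - 25833) - 13843 = ((49 - 7*(-66)) - 25833) - 13843 = ((49 + 462) - 25833) - 13843 = (511 - 25833) - 13843 = -25322 - 13843 = -39165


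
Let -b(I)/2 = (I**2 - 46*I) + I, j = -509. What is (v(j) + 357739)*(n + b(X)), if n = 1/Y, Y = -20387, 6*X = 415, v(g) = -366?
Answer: -438420816079139/366966 ≈ -1.1947e+9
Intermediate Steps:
X = 415/6 (X = (1/6)*415 = 415/6 ≈ 69.167)
b(I) = -2*I**2 + 90*I (b(I) = -2*((I**2 - 46*I) + I) = -2*(I**2 - 45*I) = -2*I**2 + 90*I)
n = -1/20387 (n = 1/(-20387) = -1/20387 ≈ -4.9051e-5)
(v(j) + 357739)*(n + b(X)) = (-366 + 357739)*(-1/20387 + 2*(415/6)*(45 - 1*415/6)) = 357373*(-1/20387 + 2*(415/6)*(45 - 415/6)) = 357373*(-1/20387 + 2*(415/6)*(-145/6)) = 357373*(-1/20387 - 60175/18) = 357373*(-1226787743/366966) = -438420816079139/366966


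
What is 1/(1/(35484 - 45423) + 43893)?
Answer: 9939/436252526 ≈ 2.2783e-5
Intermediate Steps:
1/(1/(35484 - 45423) + 43893) = 1/(1/(-9939) + 43893) = 1/(-1/9939 + 43893) = 1/(436252526/9939) = 9939/436252526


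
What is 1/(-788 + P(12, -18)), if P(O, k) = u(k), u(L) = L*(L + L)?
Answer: -1/140 ≈ -0.0071429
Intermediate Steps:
u(L) = 2*L² (u(L) = L*(2*L) = 2*L²)
P(O, k) = 2*k²
1/(-788 + P(12, -18)) = 1/(-788 + 2*(-18)²) = 1/(-788 + 2*324) = 1/(-788 + 648) = 1/(-140) = -1/140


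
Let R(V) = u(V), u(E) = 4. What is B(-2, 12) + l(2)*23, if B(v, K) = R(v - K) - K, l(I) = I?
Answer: 38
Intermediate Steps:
R(V) = 4
B(v, K) = 4 - K
B(-2, 12) + l(2)*23 = (4 - 1*12) + 2*23 = (4 - 12) + 46 = -8 + 46 = 38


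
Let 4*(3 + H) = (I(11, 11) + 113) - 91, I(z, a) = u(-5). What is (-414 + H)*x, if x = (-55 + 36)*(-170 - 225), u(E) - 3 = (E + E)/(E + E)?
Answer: -6161605/2 ≈ -3.0808e+6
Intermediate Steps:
u(E) = 4 (u(E) = 3 + (E + E)/(E + E) = 3 + (2*E)/((2*E)) = 3 + (2*E)*(1/(2*E)) = 3 + 1 = 4)
I(z, a) = 4
H = 7/2 (H = -3 + ((4 + 113) - 91)/4 = -3 + (117 - 91)/4 = -3 + (¼)*26 = -3 + 13/2 = 7/2 ≈ 3.5000)
x = 7505 (x = -19*(-395) = 7505)
(-414 + H)*x = (-414 + 7/2)*7505 = -821/2*7505 = -6161605/2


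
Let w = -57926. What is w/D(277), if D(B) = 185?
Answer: -57926/185 ≈ -313.11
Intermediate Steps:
w/D(277) = -57926/185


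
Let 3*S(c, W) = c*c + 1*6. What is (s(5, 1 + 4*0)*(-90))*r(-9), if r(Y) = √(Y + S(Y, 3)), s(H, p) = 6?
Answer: -1080*√5 ≈ -2415.0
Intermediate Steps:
S(c, W) = 2 + c²/3 (S(c, W) = (c*c + 1*6)/3 = (c² + 6)/3 = (6 + c²)/3 = 2 + c²/3)
r(Y) = √(2 + Y + Y²/3) (r(Y) = √(Y + (2 + Y²/3)) = √(2 + Y + Y²/3))
(s(5, 1 + 4*0)*(-90))*r(-9) = (6*(-90))*(√(18 + 3*(-9)² + 9*(-9))/3) = -180*√(18 + 3*81 - 81) = -180*√(18 + 243 - 81) = -180*√180 = -180*6*√5 = -1080*√5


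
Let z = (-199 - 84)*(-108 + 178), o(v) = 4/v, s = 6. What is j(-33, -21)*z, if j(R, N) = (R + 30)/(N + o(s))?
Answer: -178290/61 ≈ -2922.8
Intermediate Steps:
j(R, N) = (30 + R)/(2/3 + N) (j(R, N) = (R + 30)/(N + 4/6) = (30 + R)/(N + 4*(1/6)) = (30 + R)/(N + 2/3) = (30 + R)/(2/3 + N))
z = -19810 (z = -283*70 = -19810)
j(-33, -21)*z = (3*(30 - 33)/(2 + 3*(-21)))*(-19810) = (3*(-3)/(2 - 63))*(-19810) = (3*(-3)/(-61))*(-19810) = (3*(-1/61)*(-3))*(-19810) = (9/61)*(-19810) = -178290/61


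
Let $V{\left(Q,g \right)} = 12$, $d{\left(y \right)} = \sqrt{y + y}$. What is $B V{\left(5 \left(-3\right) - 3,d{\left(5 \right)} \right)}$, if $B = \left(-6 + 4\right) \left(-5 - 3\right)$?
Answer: $192$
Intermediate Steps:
$d{\left(y \right)} = \sqrt{2} \sqrt{y}$ ($d{\left(y \right)} = \sqrt{2 y} = \sqrt{2} \sqrt{y}$)
$B = 16$ ($B = \left(-2\right) \left(-8\right) = 16$)
$B V{\left(5 \left(-3\right) - 3,d{\left(5 \right)} \right)} = 16 \cdot 12 = 192$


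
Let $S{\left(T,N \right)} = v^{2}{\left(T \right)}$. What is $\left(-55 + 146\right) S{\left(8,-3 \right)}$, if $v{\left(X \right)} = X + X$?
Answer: $23296$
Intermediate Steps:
$v{\left(X \right)} = 2 X$
$S{\left(T,N \right)} = 4 T^{2}$ ($S{\left(T,N \right)} = \left(2 T\right)^{2} = 4 T^{2}$)
$\left(-55 + 146\right) S{\left(8,-3 \right)} = \left(-55 + 146\right) 4 \cdot 8^{2} = 91 \cdot 4 \cdot 64 = 91 \cdot 256 = 23296$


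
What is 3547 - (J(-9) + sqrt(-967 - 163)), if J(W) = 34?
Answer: 3513 - I*sqrt(1130) ≈ 3513.0 - 33.615*I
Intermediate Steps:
3547 - (J(-9) + sqrt(-967 - 163)) = 3547 - (34 + sqrt(-967 - 163)) = 3547 - (34 + sqrt(-1130)) = 3547 - (34 + I*sqrt(1130)) = 3547 + (-34 - I*sqrt(1130)) = 3513 - I*sqrt(1130)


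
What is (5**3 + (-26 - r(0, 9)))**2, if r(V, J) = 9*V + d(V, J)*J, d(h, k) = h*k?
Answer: 9801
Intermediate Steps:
r(V, J) = 9*V + V*J**2 (r(V, J) = 9*V + (V*J)*J = 9*V + (J*V)*J = 9*V + V*J**2)
(5**3 + (-26 - r(0, 9)))**2 = (5**3 + (-26 - 0*(9 + 9**2)))**2 = (125 + (-26 - 0*(9 + 81)))**2 = (125 + (-26 - 0*90))**2 = (125 + (-26 - 1*0))**2 = (125 + (-26 + 0))**2 = (125 - 26)**2 = 99**2 = 9801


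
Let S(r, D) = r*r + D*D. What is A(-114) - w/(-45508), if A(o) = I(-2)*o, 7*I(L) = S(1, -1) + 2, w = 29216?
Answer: -5136784/79639 ≈ -64.501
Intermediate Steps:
S(r, D) = D² + r² (S(r, D) = r² + D² = D² + r²)
I(L) = 4/7 (I(L) = (((-1)² + 1²) + 2)/7 = ((1 + 1) + 2)/7 = (2 + 2)/7 = (⅐)*4 = 4/7)
A(o) = 4*o/7
A(-114) - w/(-45508) = (4/7)*(-114) - 29216/(-45508) = -456/7 - 29216*(-1)/45508 = -456/7 - 1*(-7304/11377) = -456/7 + 7304/11377 = -5136784/79639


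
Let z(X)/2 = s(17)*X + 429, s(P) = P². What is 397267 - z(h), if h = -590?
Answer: 737429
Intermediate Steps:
z(X) = 858 + 578*X (z(X) = 2*(17²*X + 429) = 2*(289*X + 429) = 2*(429 + 289*X) = 858 + 578*X)
397267 - z(h) = 397267 - (858 + 578*(-590)) = 397267 - (858 - 341020) = 397267 - 1*(-340162) = 397267 + 340162 = 737429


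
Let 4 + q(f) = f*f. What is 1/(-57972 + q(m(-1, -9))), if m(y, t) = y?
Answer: -1/57975 ≈ -1.7249e-5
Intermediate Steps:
q(f) = -4 + f**2 (q(f) = -4 + f*f = -4 + f**2)
1/(-57972 + q(m(-1, -9))) = 1/(-57972 + (-4 + (-1)**2)) = 1/(-57972 + (-4 + 1)) = 1/(-57972 - 3) = 1/(-57975) = -1/57975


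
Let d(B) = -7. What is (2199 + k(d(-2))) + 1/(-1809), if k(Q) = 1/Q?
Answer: 27844121/12663 ≈ 2198.9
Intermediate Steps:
(2199 + k(d(-2))) + 1/(-1809) = (2199 + 1/(-7)) + 1/(-1809) = (2199 - 1/7) - 1/1809 = 15392/7 - 1/1809 = 27844121/12663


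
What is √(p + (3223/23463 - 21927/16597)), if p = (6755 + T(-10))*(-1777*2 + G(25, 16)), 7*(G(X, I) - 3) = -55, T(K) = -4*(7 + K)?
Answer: I*√3353552753721438949338/11800467 ≈ 4907.4*I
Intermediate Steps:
T(K) = -28 - 4*K
G(X, I) = -34/7 (G(X, I) = 3 + (⅐)*(-55) = 3 - 55/7 = -34/7)
p = -168579504/7 (p = (6755 + (-28 - 4*(-10)))*(-1777*2 - 34/7) = (6755 + (-28 + 40))*(-3554 - 34/7) = (6755 + 12)*(-24912/7) = 6767*(-24912/7) = -168579504/7 ≈ -2.4083e+7)
√(p + (3223/23463 - 21927/16597)) = √(-168579504/7 + (3223/23463 - 21927/16597)) = √(-168579504/7 + (3223*(1/23463) - 21927*1/16597)) = √(-168579504/7 + (293/2133 - 21927/16597)) = √(-168579504/7 - 41907370/35401401) = √(-852564416405242/35401401) = I*√3353552753721438949338/11800467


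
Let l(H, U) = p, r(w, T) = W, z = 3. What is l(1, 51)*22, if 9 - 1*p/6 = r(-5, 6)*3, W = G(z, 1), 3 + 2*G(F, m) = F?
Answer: 1188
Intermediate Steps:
G(F, m) = -3/2 + F/2
W = 0 (W = -3/2 + (1/2)*3 = -3/2 + 3/2 = 0)
r(w, T) = 0
p = 54 (p = 54 - 0*3 = 54 - 6*0 = 54 + 0 = 54)
l(H, U) = 54
l(1, 51)*22 = 54*22 = 1188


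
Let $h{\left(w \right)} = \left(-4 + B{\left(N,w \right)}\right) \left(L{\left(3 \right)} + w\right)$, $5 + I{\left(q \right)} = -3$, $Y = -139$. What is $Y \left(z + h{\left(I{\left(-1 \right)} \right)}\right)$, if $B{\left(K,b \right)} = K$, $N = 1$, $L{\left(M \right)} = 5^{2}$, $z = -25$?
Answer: $10564$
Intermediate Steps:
$L{\left(M \right)} = 25$
$I{\left(q \right)} = -8$ ($I{\left(q \right)} = -5 - 3 = -8$)
$h{\left(w \right)} = -75 - 3 w$ ($h{\left(w \right)} = \left(-4 + 1\right) \left(25 + w\right) = - 3 \left(25 + w\right) = -75 - 3 w$)
$Y \left(z + h{\left(I{\left(-1 \right)} \right)}\right) = - 139 \left(-25 - 51\right) = \left(-139\right) \left(-76\right) = 10564$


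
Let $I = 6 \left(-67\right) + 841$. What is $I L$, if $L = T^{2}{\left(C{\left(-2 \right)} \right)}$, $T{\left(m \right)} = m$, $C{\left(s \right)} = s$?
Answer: $1756$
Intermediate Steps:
$L = 4$ ($L = \left(-2\right)^{2} = 4$)
$I = 439$ ($I = -402 + 841 = 439$)
$I L = 439 \cdot 4 = 1756$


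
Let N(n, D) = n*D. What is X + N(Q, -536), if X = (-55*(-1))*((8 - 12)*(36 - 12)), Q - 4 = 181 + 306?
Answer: -268456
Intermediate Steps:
Q = 491 (Q = 4 + (181 + 306) = 4 + 487 = 491)
X = -5280 (X = 55*(-4*24) = 55*(-96) = -5280)
N(n, D) = D*n
X + N(Q, -536) = -5280 - 536*491 = -5280 - 263176 = -268456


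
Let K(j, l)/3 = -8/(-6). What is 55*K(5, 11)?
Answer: 220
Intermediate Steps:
K(j, l) = 4 (K(j, l) = 3*(-8/(-6)) = 3*(-8*(-1/6)) = 3*(4/3) = 4)
55*K(5, 11) = 55*4 = 220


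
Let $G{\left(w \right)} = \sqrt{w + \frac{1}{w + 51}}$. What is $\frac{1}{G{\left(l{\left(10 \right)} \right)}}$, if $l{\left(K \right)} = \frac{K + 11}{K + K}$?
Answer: $\frac{2 \sqrt{115868505}}{22261} \approx 0.96709$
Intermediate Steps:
$l{\left(K \right)} = \frac{11 + K}{2 K}$
$G{\left(w \right)} = \sqrt{w + \frac{1}{51 + w}}$
$\frac{1}{G{\left(l{\left(10 \right)} \right)}} = \frac{1}{\sqrt{\frac{1 + \frac{11 + 10}{2 \cdot 10} \left(51 + \frac{11 + 10}{2 \cdot 10}\right)}{51 + \frac{11 + 10}{2 \cdot 10}}}} = \frac{1}{\sqrt{\frac{1 + \frac{1}{2} \cdot \frac{1}{10} \cdot 21 \left(51 + \frac{1}{2} \cdot \frac{1}{10} \cdot 21\right)}{51 + \frac{1}{2} \cdot \frac{1}{10} \cdot 21}}} = \frac{1}{\sqrt{\frac{1 + \frac{21 \left(51 + \frac{21}{20}\right)}{20}}{51 + \frac{21}{20}}}} = \frac{1}{\sqrt{\frac{1 + \frac{21}{20} \cdot \frac{1041}{20}}{\frac{1041}{20}}}} = \frac{1}{\sqrt{\frac{20 \left(1 + \frac{21861}{400}\right)}{1041}}} = \frac{1}{\sqrt{\frac{20}{1041} \cdot \frac{22261}{400}}} = \frac{1}{\sqrt{\frac{22261}{20820}}} = \frac{1}{\frac{1}{10410} \sqrt{115868505}} = \frac{2 \sqrt{115868505}}{22261}$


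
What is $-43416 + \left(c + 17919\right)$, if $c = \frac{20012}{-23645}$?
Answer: $- \frac{602896577}{23645} \approx -25498.0$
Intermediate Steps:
$c = - \frac{20012}{23645}$ ($c = 20012 \left(- \frac{1}{23645}\right) = - \frac{20012}{23645} \approx -0.84635$)
$-43416 + \left(c + 17919\right) = -43416 + \left(- \frac{20012}{23645} + 17919\right) = -43416 + \frac{423674743}{23645} = - \frac{602896577}{23645}$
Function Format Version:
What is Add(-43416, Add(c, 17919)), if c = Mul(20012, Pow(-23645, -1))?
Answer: Rational(-602896577, 23645) ≈ -25498.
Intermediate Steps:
c = Rational(-20012, 23645) (c = Mul(20012, Rational(-1, 23645)) = Rational(-20012, 23645) ≈ -0.84635)
Add(-43416, Add(c, 17919)) = Add(-43416, Add(Rational(-20012, 23645), 17919)) = Add(-43416, Rational(423674743, 23645)) = Rational(-602896577, 23645)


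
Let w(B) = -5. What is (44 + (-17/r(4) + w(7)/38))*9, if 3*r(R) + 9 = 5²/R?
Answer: 234801/418 ≈ 561.72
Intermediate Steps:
r(R) = -3 + 25/(3*R) (r(R) = -3 + (5²/R)/3 = -3 + (25/R)/3 = -3 + 25/(3*R))
(44 + (-17/r(4) + w(7)/38))*9 = (44 + (-17/(-3 + (25/3)/4) - 5/38))*9 = (44 + (-17/(-3 + (25/3)*(¼)) - 5*1/38))*9 = (44 + (-17/(-3 + 25/12) - 5/38))*9 = (44 + (-17/(-11/12) - 5/38))*9 = (44 + (-17*(-12/11) - 5/38))*9 = (44 + (204/11 - 5/38))*9 = (44 + 7697/418)*9 = (26089/418)*9 = 234801/418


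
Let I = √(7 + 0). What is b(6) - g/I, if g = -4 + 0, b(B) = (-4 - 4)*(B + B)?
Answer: -96 + 4*√7/7 ≈ -94.488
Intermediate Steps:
b(B) = -16*B
g = -4
I = √7 ≈ 2.6458
b(6) - g/I = -16*6 - (-4)/(√7) = -96 - (-4)*√7/7 = -96 + 4*√7/7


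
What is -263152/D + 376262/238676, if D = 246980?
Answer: 3765140251/7368524810 ≈ 0.51098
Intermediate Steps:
-263152/D + 376262/238676 = -263152/246980 + 376262/238676 = -263152*1/246980 + 376262*(1/238676) = -65788/61745 + 188131/119338 = 3765140251/7368524810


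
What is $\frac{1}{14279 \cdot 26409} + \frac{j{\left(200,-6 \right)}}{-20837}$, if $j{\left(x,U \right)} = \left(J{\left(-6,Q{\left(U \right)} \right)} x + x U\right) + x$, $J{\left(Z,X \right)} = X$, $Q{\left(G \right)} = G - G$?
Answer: $\frac{377094131837}{7857509990907} \approx 0.047992$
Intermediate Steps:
$Q{\left(G \right)} = 0$
$j{\left(x,U \right)} = x + U x$ ($j{\left(x,U \right)} = \left(0 x + x U\right) + x = \left(0 + U x\right) + x = U x + x = x + U x$)
$\frac{1}{14279 \cdot 26409} + \frac{j{\left(200,-6 \right)}}{-20837} = \frac{1}{14279 \cdot 26409} + \frac{200 \left(1 - 6\right)}{-20837} = \frac{1}{14279} \cdot \frac{1}{26409} + 200 \left(-5\right) \left(- \frac{1}{20837}\right) = \frac{1}{377094111} - - \frac{1000}{20837} = \frac{1}{377094111} + \frac{1000}{20837} = \frac{377094131837}{7857509990907}$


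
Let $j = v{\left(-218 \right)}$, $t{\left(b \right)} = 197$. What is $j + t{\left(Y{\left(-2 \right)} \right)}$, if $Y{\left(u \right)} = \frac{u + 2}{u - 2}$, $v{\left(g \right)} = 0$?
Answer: $197$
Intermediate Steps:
$Y{\left(u \right)} = \frac{2 + u}{-2 + u}$
$j = 0$
$j + t{\left(Y{\left(-2 \right)} \right)} = 0 + 197 = 197$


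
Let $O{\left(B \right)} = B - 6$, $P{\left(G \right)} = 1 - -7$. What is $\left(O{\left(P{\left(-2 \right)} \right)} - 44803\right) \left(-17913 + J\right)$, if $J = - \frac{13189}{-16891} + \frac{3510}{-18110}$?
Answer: $\frac{24547971698206175}{30589601} \approx 8.0249 \cdot 10^{8}$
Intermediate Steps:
$J = \frac{17956538}{30589601}$ ($J = \left(-13189\right) \left(- \frac{1}{16891}\right) + 3510 \left(- \frac{1}{18110}\right) = \frac{13189}{16891} - \frac{351}{1811} = \frac{17956538}{30589601} \approx 0.58701$)
$P{\left(G \right)} = 8$ ($P{\left(G \right)} = 1 + 7 = 8$)
$O{\left(B \right)} = -6 + B$ ($O{\left(B \right)} = B - 6 = -6 + B$)
$\left(O{\left(P{\left(-2 \right)} \right)} - 44803\right) \left(-17913 + J\right) = \left(\left(-6 + 8\right) - 44803\right) \left(-17913 + \frac{17956538}{30589601}\right) = \left(2 - 44803\right) \left(- \frac{547933566175}{30589601}\right) = \left(-44801\right) \left(- \frac{547933566175}{30589601}\right) = \frac{24547971698206175}{30589601}$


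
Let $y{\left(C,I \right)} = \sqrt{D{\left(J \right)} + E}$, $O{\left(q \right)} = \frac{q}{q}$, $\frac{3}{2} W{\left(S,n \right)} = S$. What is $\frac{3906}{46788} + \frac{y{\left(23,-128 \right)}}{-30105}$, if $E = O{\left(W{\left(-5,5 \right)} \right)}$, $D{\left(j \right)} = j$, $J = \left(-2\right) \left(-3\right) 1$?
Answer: $\frac{93}{1114} - \frac{\sqrt{7}}{30105} \approx 0.083395$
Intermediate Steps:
$J = 6$ ($J = 6 \cdot 1 = 6$)
$W{\left(S,n \right)} = \frac{2 S}{3}$
$O{\left(q \right)} = 1$
$E = 1$
$y{\left(C,I \right)} = \sqrt{7}$ ($y{\left(C,I \right)} = \sqrt{6 + 1} = \sqrt{7}$)
$\frac{3906}{46788} + \frac{y{\left(23,-128 \right)}}{-30105} = \frac{3906}{46788} + \frac{\sqrt{7}}{-30105} = 3906 \cdot \frac{1}{46788} + \sqrt{7} \left(- \frac{1}{30105}\right) = \frac{93}{1114} - \frac{\sqrt{7}}{30105}$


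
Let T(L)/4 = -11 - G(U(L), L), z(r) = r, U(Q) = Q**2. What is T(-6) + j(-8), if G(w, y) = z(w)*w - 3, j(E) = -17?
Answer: -5233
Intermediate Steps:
G(w, y) = -3 + w**2 (G(w, y) = w*w - 3 = w**2 - 3 = -3 + w**2)
T(L) = -32 - 4*L**4 (T(L) = 4*(-11 - (-3 + (L**2)**2)) = 4*(-11 - (-3 + L**4)) = 4*(-11 + (3 - L**4)) = 4*(-8 - L**4) = -32 - 4*L**4)
T(-6) + j(-8) = (-32 - 4*(-6)**4) - 17 = (-32 - 4*1296) - 17 = (-32 - 5184) - 17 = -5216 - 17 = -5233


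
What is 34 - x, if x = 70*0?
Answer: 34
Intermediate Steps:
x = 0
34 - x = 34 - 1*0 = 34 + 0 = 34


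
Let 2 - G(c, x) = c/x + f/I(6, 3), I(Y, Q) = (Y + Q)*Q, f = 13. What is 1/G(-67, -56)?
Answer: 1512/487 ≈ 3.1047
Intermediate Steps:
I(Y, Q) = Q*(Q + Y) (I(Y, Q) = (Q + Y)*Q = Q*(Q + Y))
G(c, x) = 41/27 - c/x (G(c, x) = 2 - (c/x + 13/((3*(3 + 6)))) = 2 - (c/x + 13/((3*9))) = 2 - (c/x + 13/27) = 2 - (13/27 + c/x) = 2 + (-13/27 - c/x) = 41/27 - c/x)
1/G(-67, -56) = 1/(41/27 - 1*(-67)/(-56)) = 1/(41/27 - 1*(-67)*(-1/56)) = 1/(41/27 - 67/56) = 1/(487/1512) = 1512/487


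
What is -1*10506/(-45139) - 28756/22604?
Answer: -265134865/255080489 ≈ -1.0394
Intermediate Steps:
-1*10506/(-45139) - 28756/22604 = -10506*(-1/45139) - 28756*1/22604 = 10506/45139 - 7189/5651 = -265134865/255080489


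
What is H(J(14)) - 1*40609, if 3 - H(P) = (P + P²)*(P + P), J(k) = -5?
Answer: -40406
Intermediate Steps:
H(P) = 3 - 2*P*(P + P²) (H(P) = 3 - (P + P²)*(P + P) = 3 - (P + P²)*2*P = 3 - 2*P*(P + P²))
H(J(14)) - 1*40609 = (3 - 2*(-5)² - 2*(-5)³) - 1*40609 = (3 - 2*25 - 2*(-125)) - 40609 = (3 - 50 + 250) - 40609 = 203 - 40609 = -40406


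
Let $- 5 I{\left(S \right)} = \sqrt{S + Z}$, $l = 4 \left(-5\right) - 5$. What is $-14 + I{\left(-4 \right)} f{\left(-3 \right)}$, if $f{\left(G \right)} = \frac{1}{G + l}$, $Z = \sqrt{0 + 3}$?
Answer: $-14 + \frac{i \sqrt{4 - \sqrt{3}}}{140} \approx -14.0 + 0.010757 i$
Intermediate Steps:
$Z = \sqrt{3} \approx 1.732$
$l = -25$ ($l = -20 - 5 = -25$)
$f{\left(G \right)} = \frac{1}{-25 + G}$ ($f{\left(G \right)} = \frac{1}{G - 25} = \frac{1}{-25 + G}$)
$I{\left(S \right)} = - \frac{\sqrt{S + \sqrt{3}}}{5}$
$-14 + I{\left(-4 \right)} f{\left(-3 \right)} = -14 + \frac{\left(- \frac{1}{5}\right) \sqrt{-4 + \sqrt{3}}}{-25 - 3} = -14 + \frac{\left(- \frac{1}{5}\right) \sqrt{-4 + \sqrt{3}}}{-28} = -14 + - \frac{\sqrt{-4 + \sqrt{3}}}{5} \left(- \frac{1}{28}\right) = -14 + \frac{\sqrt{-4 + \sqrt{3}}}{140}$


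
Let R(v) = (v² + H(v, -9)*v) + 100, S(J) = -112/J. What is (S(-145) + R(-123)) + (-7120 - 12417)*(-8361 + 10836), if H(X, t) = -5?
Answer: -7009043383/145 ≈ -4.8338e+7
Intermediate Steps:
R(v) = 100 + v² - 5*v (R(v) = (v² - 5*v) + 100 = 100 + v² - 5*v)
(S(-145) + R(-123)) + (-7120 - 12417)*(-8361 + 10836) = (-112/(-145) + (100 + (-123)² - 5*(-123))) + (-7120 - 12417)*(-8361 + 10836) = (-112*(-1/145) + (100 + 15129 + 615)) - 19537*2475 = (112/145 + 15844) - 48354075 = 2297492/145 - 48354075 = -7009043383/145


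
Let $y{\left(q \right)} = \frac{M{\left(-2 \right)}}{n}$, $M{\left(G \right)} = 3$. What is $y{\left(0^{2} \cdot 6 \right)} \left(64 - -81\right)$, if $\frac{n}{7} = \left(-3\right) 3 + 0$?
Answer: $- \frac{145}{21} \approx -6.9048$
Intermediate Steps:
$n = -63$ ($n = 7 \left(\left(-3\right) 3 + 0\right) = 7 \left(-9 + 0\right) = 7 \left(-9\right) = -63$)
$y{\left(q \right)} = - \frac{1}{21}$ ($y{\left(q \right)} = \frac{3}{-63} = 3 \left(- \frac{1}{63}\right) = - \frac{1}{21}$)
$y{\left(0^{2} \cdot 6 \right)} \left(64 - -81\right) = - \frac{64 - -81}{21} = - \frac{64 + 81}{21} = \left(- \frac{1}{21}\right) 145 = - \frac{145}{21}$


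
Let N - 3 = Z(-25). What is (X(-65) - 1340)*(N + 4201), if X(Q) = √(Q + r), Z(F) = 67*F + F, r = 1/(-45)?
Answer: -3355360 + 2504*I*√14630/15 ≈ -3.3554e+6 + 20191.0*I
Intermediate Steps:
r = -1/45 ≈ -0.022222
Z(F) = 68*F
X(Q) = √(-1/45 + Q) (X(Q) = √(Q - 1/45) = √(-1/45 + Q))
N = -1697 (N = 3 + 68*(-25) = 3 - 1700 = -1697)
(X(-65) - 1340)*(N + 4201) = (√(-5 + 225*(-65))/15 - 1340)*(-1697 + 4201) = (√(-5 - 14625)/15 - 1340)*2504 = (√(-14630)/15 - 1340)*2504 = ((I*√14630)/15 - 1340)*2504 = (I*√14630/15 - 1340)*2504 = (-1340 + I*√14630/15)*2504 = -3355360 + 2504*I*√14630/15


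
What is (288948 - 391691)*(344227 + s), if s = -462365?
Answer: 12137852534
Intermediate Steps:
(288948 - 391691)*(344227 + s) = (288948 - 391691)*(344227 - 462365) = -102743*(-118138) = 12137852534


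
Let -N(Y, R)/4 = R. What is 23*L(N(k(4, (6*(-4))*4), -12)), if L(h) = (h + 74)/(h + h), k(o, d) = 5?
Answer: 1403/48 ≈ 29.229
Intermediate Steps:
N(Y, R) = -4*R
L(h) = (74 + h)/(2*h) (L(h) = (74 + h)/((2*h)) = (74 + h)*(1/(2*h)) = (74 + h)/(2*h))
23*L(N(k(4, (6*(-4))*4), -12)) = 23*((74 - 4*(-12))/(2*((-4*(-12))))) = 23*((½)*(74 + 48)/48) = 23*((½)*(1/48)*122) = 23*(61/48) = 1403/48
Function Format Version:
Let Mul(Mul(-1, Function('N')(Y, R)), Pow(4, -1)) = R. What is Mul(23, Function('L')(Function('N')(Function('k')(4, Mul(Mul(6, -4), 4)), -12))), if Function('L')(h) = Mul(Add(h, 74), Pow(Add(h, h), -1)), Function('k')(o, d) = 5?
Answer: Rational(1403, 48) ≈ 29.229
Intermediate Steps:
Function('N')(Y, R) = Mul(-4, R)
Function('L')(h) = Mul(Rational(1, 2), Pow(h, -1), Add(74, h)) (Function('L')(h) = Mul(Add(74, h), Pow(Mul(2, h), -1)) = Mul(Add(74, h), Mul(Rational(1, 2), Pow(h, -1))) = Mul(Rational(1, 2), Pow(h, -1), Add(74, h)))
Mul(23, Function('L')(Function('N')(Function('k')(4, Mul(Mul(6, -4), 4)), -12))) = Mul(23, Mul(Rational(1, 2), Pow(Mul(-4, -12), -1), Add(74, Mul(-4, -12)))) = Mul(23, Mul(Rational(1, 2), Pow(48, -1), Add(74, 48))) = Mul(23, Mul(Rational(1, 2), Rational(1, 48), 122)) = Mul(23, Rational(61, 48)) = Rational(1403, 48)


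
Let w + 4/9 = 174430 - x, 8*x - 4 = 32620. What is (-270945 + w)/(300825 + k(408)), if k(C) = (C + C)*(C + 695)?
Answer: -905341/10807857 ≈ -0.083767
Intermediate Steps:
x = 4078 (x = ½ + (⅛)*32620 = ½ + 8155/2 = 4078)
k(C) = 2*C*(695 + C) (k(C) = (2*C)*(695 + C) = 2*C*(695 + C))
w = 1533164/9 (w = -4/9 + (174430 - 1*4078) = -4/9 + (174430 - 4078) = -4/9 + 170352 = 1533164/9 ≈ 1.7035e+5)
(-270945 + w)/(300825 + k(408)) = (-270945 + 1533164/9)/(300825 + 2*408*(695 + 408)) = -905341/(9*(300825 + 2*408*1103)) = -905341/(9*(300825 + 900048)) = -905341/9/1200873 = -905341/9*1/1200873 = -905341/10807857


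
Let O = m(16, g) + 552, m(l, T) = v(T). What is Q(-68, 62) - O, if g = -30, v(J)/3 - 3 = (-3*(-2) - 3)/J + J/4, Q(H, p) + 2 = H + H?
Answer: -3381/5 ≈ -676.20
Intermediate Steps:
Q(H, p) = -2 + 2*H (Q(H, p) = -2 + (H + H) = -2 + 2*H)
v(J) = 9 + 9/J + 3*J/4 (v(J) = 9 + 3*((-3*(-2) - 3)/J + J/4) = 9 + 3*((6 - 3)/J + J*(¼)) = 9 + 3*(3/J + J/4) = 9 + (9/J + 3*J/4) = 9 + 9/J + 3*J/4)
m(l, T) = 9 + 9/T + 3*T/4
O = 2691/5 (O = (9 + 9/(-30) + (¾)*(-30)) + 552 = (9 + 9*(-1/30) - 45/2) + 552 = (9 - 3/10 - 45/2) + 552 = -69/5 + 552 = 2691/5 ≈ 538.20)
Q(-68, 62) - O = (-2 + 2*(-68)) - 1*2691/5 = (-2 - 136) - 2691/5 = -138 - 2691/5 = -3381/5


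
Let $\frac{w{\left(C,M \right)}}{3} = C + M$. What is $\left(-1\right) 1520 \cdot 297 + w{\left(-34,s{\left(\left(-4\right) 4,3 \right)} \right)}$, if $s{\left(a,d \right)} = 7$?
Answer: $-451521$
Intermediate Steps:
$w{\left(C,M \right)} = 3 C + 3 M$ ($w{\left(C,M \right)} = 3 \left(C + M\right) = 3 C + 3 M$)
$\left(-1\right) 1520 \cdot 297 + w{\left(-34,s{\left(\left(-4\right) 4,3 \right)} \right)} = \left(-1\right) 1520 \cdot 297 + \left(3 \left(-34\right) + 3 \cdot 7\right) = \left(-1520\right) 297 + \left(-102 + 21\right) = -451440 - 81 = -451521$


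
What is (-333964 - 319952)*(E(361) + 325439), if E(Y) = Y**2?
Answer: -298028756160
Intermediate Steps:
(-333964 - 319952)*(E(361) + 325439) = (-333964 - 319952)*(361**2 + 325439) = -653916*(130321 + 325439) = -653916*455760 = -298028756160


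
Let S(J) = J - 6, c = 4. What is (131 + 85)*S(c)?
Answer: -432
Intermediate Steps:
S(J) = -6 + J
(131 + 85)*S(c) = (131 + 85)*(-6 + 4) = 216*(-2) = -432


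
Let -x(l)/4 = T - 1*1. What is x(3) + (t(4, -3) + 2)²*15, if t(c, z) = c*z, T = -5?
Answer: 1524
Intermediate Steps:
x(l) = 24 (x(l) = -4*(-5 - 1*1) = -4*(-5 - 1) = -4*(-6) = 24)
x(3) + (t(4, -3) + 2)²*15 = 24 + (4*(-3) + 2)²*15 = 24 + (-12 + 2)²*15 = 24 + (-10)²*15 = 24 + 100*15 = 24 + 1500 = 1524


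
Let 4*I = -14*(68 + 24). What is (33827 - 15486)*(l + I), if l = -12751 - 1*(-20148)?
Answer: 129762575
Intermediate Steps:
l = 7397 (l = -12751 + 20148 = 7397)
I = -322 (I = (-14*(68 + 24))/4 = (-14*92)/4 = (1/4)*(-1288) = -322)
(33827 - 15486)*(l + I) = (33827 - 15486)*(7397 - 322) = 18341*7075 = 129762575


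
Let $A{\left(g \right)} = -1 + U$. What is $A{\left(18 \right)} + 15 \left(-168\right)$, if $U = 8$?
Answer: $-2513$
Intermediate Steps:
$A{\left(g \right)} = 7$ ($A{\left(g \right)} = -1 + 8 = 7$)
$A{\left(18 \right)} + 15 \left(-168\right) = 7 + 15 \left(-168\right) = 7 - 2520 = -2513$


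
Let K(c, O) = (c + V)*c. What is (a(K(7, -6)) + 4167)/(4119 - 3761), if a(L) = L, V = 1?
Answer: 4223/358 ≈ 11.796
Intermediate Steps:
K(c, O) = c*(1 + c) (K(c, O) = (c + 1)*c = (1 + c)*c = c*(1 + c))
(a(K(7, -6)) + 4167)/(4119 - 3761) = (7*(1 + 7) + 4167)/(4119 - 3761) = (7*8 + 4167)/358 = (56 + 4167)*(1/358) = 4223*(1/358) = 4223/358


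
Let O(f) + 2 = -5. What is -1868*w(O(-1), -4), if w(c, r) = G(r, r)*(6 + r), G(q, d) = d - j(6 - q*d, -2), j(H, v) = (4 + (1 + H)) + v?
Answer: -11208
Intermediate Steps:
O(f) = -7 (O(f) = -2 - 5 = -7)
j(H, v) = 5 + H + v (j(H, v) = (5 + H) + v = 5 + H + v)
G(q, d) = -9 + d + d*q (G(q, d) = d - (5 + (6 - q*d) - 2) = d - (5 + (6 - d*q) - 2) = d - (9 - d*q) = d + (-9 + d*q) = -9 + d + d*q)
w(c, r) = (6 + r)*(-9 + r + r²) (w(c, r) = (-9 + r + r*r)*(6 + r) = (-9 + r + r²)*(6 + r) = (6 + r)*(-9 + r + r²))
-1868*w(O(-1), -4) = -1868*(6 - 4)*(-9 - 4 + (-4)²) = -3736*(-9 - 4 + 16) = -3736*3 = -1868*6 = -11208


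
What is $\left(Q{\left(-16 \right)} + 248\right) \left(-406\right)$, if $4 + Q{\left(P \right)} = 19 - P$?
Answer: $-113274$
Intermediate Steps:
$Q{\left(P \right)} = 15 - P$ ($Q{\left(P \right)} = -4 - \left(-19 + P\right) = 15 - P$)
$\left(Q{\left(-16 \right)} + 248\right) \left(-406\right) = \left(\left(15 - -16\right) + 248\right) \left(-406\right) = \left(\left(15 + 16\right) + 248\right) \left(-406\right) = \left(31 + 248\right) \left(-406\right) = 279 \left(-406\right) = -113274$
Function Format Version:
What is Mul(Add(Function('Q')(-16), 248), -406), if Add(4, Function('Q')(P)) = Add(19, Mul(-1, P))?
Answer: -113274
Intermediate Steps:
Function('Q')(P) = Add(15, Mul(-1, P)) (Function('Q')(P) = Add(-4, Add(19, Mul(-1, P))) = Add(15, Mul(-1, P)))
Mul(Add(Function('Q')(-16), 248), -406) = Mul(Add(Add(15, Mul(-1, -16)), 248), -406) = Mul(Add(Add(15, 16), 248), -406) = Mul(Add(31, 248), -406) = Mul(279, -406) = -113274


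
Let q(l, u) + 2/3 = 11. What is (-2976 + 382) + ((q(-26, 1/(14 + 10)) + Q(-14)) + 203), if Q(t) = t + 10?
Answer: -7154/3 ≈ -2384.7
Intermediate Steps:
Q(t) = 10 + t
q(l, u) = 31/3 (q(l, u) = -2/3 + 11 = 31/3)
(-2976 + 382) + ((q(-26, 1/(14 + 10)) + Q(-14)) + 203) = (-2976 + 382) + ((31/3 + (10 - 14)) + 203) = -2594 + ((31/3 - 4) + 203) = -2594 + (19/3 + 203) = -2594 + 628/3 = -7154/3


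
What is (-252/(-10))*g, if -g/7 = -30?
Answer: 5292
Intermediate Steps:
g = 210 (g = -7*(-30) = 210)
(-252/(-10))*g = -252/(-10)*210 = -252*(-1/10)*210 = (126/5)*210 = 5292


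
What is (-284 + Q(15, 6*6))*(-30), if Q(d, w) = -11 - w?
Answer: 9930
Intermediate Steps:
(-284 + Q(15, 6*6))*(-30) = (-284 + (-11 - 6*6))*(-30) = (-284 + (-11 - 1*36))*(-30) = (-284 + (-11 - 36))*(-30) = (-284 - 47)*(-30) = -331*(-30) = 9930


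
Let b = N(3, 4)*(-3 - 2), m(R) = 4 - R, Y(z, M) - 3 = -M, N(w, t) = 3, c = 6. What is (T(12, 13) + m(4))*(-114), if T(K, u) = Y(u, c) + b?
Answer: 2052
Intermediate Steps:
Y(z, M) = 3 - M
b = -15 (b = 3*(-3 - 2) = 3*(-5) = -15)
T(K, u) = -18 (T(K, u) = (3 - 1*6) - 15 = (3 - 6) - 15 = -3 - 15 = -18)
(T(12, 13) + m(4))*(-114) = (-18 + (4 - 1*4))*(-114) = (-18 + (4 - 4))*(-114) = (-18 + 0)*(-114) = -18*(-114) = 2052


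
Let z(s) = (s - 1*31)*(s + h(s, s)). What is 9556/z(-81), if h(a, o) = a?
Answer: 2389/4536 ≈ 0.52668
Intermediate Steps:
z(s) = 2*s*(-31 + s) (z(s) = (s - 1*31)*(s + s) = (s - 31)*(2*s) = (-31 + s)*(2*s) = 2*s*(-31 + s))
9556/z(-81) = 9556/((2*(-81)*(-31 - 81))) = 9556/((2*(-81)*(-112))) = 9556/18144 = 9556*(1/18144) = 2389/4536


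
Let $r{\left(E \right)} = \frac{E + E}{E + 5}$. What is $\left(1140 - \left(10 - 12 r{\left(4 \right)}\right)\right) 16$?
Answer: $\frac{54752}{3} \approx 18251.0$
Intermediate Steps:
$r{\left(E \right)} = \frac{2 E}{5 + E}$
$\left(1140 - \left(10 - 12 r{\left(4 \right)}\right)\right) 16 = \left(1140 - \left(10 - 12 \cdot 2 \cdot 4 \frac{1}{5 + 4}\right)\right) 16 = \left(1140 - \left(10 - 12 \cdot 2 \cdot 4 \cdot \frac{1}{9}\right)\right) 16 = \left(1140 - \left(10 - \frac{32}{3}\right)\right) 16 = \left(1140 - - \frac{2}{3}\right) 16 = \left(1140 + \frac{2}{3}\right) 16 = \frac{3422}{3} \cdot 16 = \frac{54752}{3}$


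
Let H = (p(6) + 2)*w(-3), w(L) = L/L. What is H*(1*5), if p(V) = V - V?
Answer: 10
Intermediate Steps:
p(V) = 0
w(L) = 1
H = 2 (H = (0 + 2)*1 = 2*1 = 2)
H*(1*5) = 2*(1*5) = 2*5 = 10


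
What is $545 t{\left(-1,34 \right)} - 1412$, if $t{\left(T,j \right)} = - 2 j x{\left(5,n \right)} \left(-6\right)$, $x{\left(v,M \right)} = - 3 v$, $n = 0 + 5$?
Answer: $-3336812$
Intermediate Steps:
$n = 5$
$t{\left(T,j \right)} = - 180 j$ ($t{\left(T,j \right)} = - 2 j \left(\left(-3\right) 5\right) \left(-6\right) = - 2 j \left(-15\right) \left(-6\right) = 30 j \left(-6\right) = - 180 j$)
$545 t{\left(-1,34 \right)} - 1412 = 545 \left(\left(-180\right) 34\right) - 1412 = 545 \left(-6120\right) - 1412 = -3335400 - 1412 = -3336812$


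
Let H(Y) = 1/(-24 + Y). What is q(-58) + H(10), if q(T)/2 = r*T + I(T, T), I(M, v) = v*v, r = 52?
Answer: 9743/14 ≈ 695.93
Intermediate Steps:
I(M, v) = v²
q(T) = 2*T² + 104*T (q(T) = 2*(52*T + T²) = 2*(T² + 52*T) = 2*T² + 104*T)
q(-58) + H(10) = 2*(-58)*(52 - 58) + 1/(-24 + 10) = 2*(-58)*(-6) + 1/(-14) = 696 - 1/14 = 9743/14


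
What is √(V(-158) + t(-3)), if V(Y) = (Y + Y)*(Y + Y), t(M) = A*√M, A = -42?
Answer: √(99856 - 42*I*√3) ≈ 316.0 - 0.115*I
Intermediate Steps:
t(M) = -42*√M
V(Y) = 4*Y² (V(Y) = (2*Y)*(2*Y) = 4*Y²)
√(V(-158) + t(-3)) = √(4*(-158)² - 42*I*√3) = √(4*24964 - 42*I*√3) = √(99856 - 42*I*√3)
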